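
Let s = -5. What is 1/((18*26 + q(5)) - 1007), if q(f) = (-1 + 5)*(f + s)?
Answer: -1/539 ≈ -0.0018553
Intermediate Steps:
q(f) = -20 + 4*f (q(f) = (-1 + 5)*(f - 5) = 4*(-5 + f) = -20 + 4*f)
1/((18*26 + q(5)) - 1007) = 1/((18*26 + (-20 + 4*5)) - 1007) = 1/((468 + (-20 + 20)) - 1007) = 1/((468 + 0) - 1007) = 1/(468 - 1007) = 1/(-539) = -1/539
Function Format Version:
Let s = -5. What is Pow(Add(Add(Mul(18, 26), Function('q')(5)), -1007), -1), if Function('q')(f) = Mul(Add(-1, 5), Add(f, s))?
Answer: Rational(-1, 539) ≈ -0.0018553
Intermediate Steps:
Function('q')(f) = Add(-20, Mul(4, f)) (Function('q')(f) = Mul(Add(-1, 5), Add(f, -5)) = Mul(4, Add(-5, f)) = Add(-20, Mul(4, f)))
Pow(Add(Add(Mul(18, 26), Function('q')(5)), -1007), -1) = Pow(Add(Add(Mul(18, 26), Add(-20, Mul(4, 5))), -1007), -1) = Pow(Add(Add(468, Add(-20, 20)), -1007), -1) = Pow(Add(Add(468, 0), -1007), -1) = Pow(Add(468, -1007), -1) = Pow(-539, -1) = Rational(-1, 539)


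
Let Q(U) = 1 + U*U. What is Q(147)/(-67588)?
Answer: -10805/33794 ≈ -0.31973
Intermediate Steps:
Q(U) = 1 + U**2
Q(147)/(-67588) = (1 + 147**2)/(-67588) = (1 + 21609)*(-1/67588) = 21610*(-1/67588) = -10805/33794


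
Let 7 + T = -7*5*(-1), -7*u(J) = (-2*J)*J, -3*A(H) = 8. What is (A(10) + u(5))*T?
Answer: 376/3 ≈ 125.33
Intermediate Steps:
A(H) = -8/3 (A(H) = -1/3*8 = -8/3)
u(J) = 2*J**2/7 (u(J) = -(-2*J)*J/7 = -(-2)*J**2/7 = 2*J**2/7)
T = 28 (T = -7 - 7*5*(-1) = -7 - 35*(-1) = -7 + 35 = 28)
(A(10) + u(5))*T = (-8/3 + (2/7)*5**2)*28 = (-8/3 + (2/7)*25)*28 = (-8/3 + 50/7)*28 = (94/21)*28 = 376/3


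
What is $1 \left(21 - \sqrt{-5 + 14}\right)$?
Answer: $18$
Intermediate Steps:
$1 \left(21 - \sqrt{-5 + 14}\right) = 1 \left(21 - \sqrt{9}\right) = 1 \left(21 - 3\right) = 1 \cdot 18 = 18$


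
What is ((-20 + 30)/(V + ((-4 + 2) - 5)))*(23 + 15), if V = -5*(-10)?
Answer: 380/43 ≈ 8.8372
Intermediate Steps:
V = 50
((-20 + 30)/(V + ((-4 + 2) - 5)))*(23 + 15) = ((-20 + 30)/(50 + ((-4 + 2) - 5)))*(23 + 15) = (10/(50 + (-2 - 5)))*38 = (10/(50 - 7))*38 = (10/43)*38 = 380/43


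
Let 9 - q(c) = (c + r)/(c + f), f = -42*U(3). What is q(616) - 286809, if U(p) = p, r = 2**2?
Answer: -14053262/49 ≈ -2.8680e+5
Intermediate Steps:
r = 4
f = -126 (f = -42*3 = -126)
q(c) = 9 - (4 + c)/(-126 + c) (q(c) = 9 - (c + 4)/(c - 126) = 9 - (4 + c)/(-126 + c))
q(616) - 286809 = 2*(-569 + 4*616)/(-126 + 616) - 286809 = 2*(-569 + 2464)/490 - 286809 = 2*(1/490)*1895 - 286809 = 379/49 - 286809 = -14053262/49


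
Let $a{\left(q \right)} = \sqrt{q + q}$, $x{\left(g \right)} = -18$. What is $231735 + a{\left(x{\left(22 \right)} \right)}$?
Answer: $231735 + 6 i \approx 2.3174 \cdot 10^{5} + 6.0 i$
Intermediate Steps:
$a{\left(q \right)} = \sqrt{2} \sqrt{q}$ ($a{\left(q \right)} = \sqrt{2 q} = \sqrt{2} \sqrt{q}$)
$231735 + a{\left(x{\left(22 \right)} \right)} = 231735 + \sqrt{2} \sqrt{-18} = 231735 + \sqrt{2} \cdot 3 i \sqrt{2} = 231735 + 6 i$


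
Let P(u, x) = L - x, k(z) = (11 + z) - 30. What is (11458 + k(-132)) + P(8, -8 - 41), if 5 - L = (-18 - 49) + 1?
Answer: 11427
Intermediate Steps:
k(z) = -19 + z
L = 71 (L = 5 - ((-18 - 49) + 1) = 5 - (-67 + 1) = 5 - 1*(-66) = 5 + 66 = 71)
P(u, x) = 71 - x
(11458 + k(-132)) + P(8, -8 - 41) = (11458 + (-19 - 132)) + (71 - (-8 - 41)) = (11458 - 151) + (71 - 1*(-49)) = 11307 + (71 + 49) = 11307 + 120 = 11427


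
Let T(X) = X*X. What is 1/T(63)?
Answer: 1/3969 ≈ 0.00025195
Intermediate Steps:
T(X) = X²
1/T(63) = 1/(63²) = 1/3969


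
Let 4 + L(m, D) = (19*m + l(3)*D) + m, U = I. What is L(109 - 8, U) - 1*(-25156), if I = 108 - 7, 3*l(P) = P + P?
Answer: 27374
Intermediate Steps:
l(P) = 2*P/3 (l(P) = (P + P)/3 = (2*P)/3 = 2*P/3)
I = 101
U = 101
L(m, D) = -4 + 2*D + 20*m (L(m, D) = -4 + ((19*m + ((⅔)*3)*D) + m) = -4 + ((19*m + 2*D) + m) = -4 + ((2*D + 19*m) + m) = -4 + (2*D + 20*m) = -4 + 2*D + 20*m)
L(109 - 8, U) - 1*(-25156) = (-4 + 2*101 + 20*(109 - 8)) - 1*(-25156) = (-4 + 202 + 20*101) + 25156 = (-4 + 202 + 2020) + 25156 = 2218 + 25156 = 27374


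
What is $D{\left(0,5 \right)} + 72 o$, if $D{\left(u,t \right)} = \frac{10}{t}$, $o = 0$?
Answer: $2$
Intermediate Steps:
$D{\left(0,5 \right)} + 72 o = \frac{10}{5} + 72 \cdot 0 = 10 \cdot \frac{1}{5} + 0 = 2 + 0 = 2$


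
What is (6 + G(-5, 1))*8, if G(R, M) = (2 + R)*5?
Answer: -72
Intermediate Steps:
G(R, M) = 10 + 5*R
(6 + G(-5, 1))*8 = (6 + (10 + 5*(-5)))*8 = (6 + (10 - 25))*8 = (6 - 15)*8 = -9*8 = -72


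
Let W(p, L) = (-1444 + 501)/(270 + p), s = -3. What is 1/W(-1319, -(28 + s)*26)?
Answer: 1049/943 ≈ 1.1124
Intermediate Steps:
W(p, L) = -943/(270 + p)
1/W(-1319, -(28 + s)*26) = 1/(-943/(270 - 1319)) = 1/(-943/(-1049)) = 1/(-943*(-1/1049)) = 1/(943/1049) = 1049/943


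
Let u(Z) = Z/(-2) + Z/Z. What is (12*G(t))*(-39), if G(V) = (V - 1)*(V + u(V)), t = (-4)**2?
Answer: -63180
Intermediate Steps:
t = 16
u(Z) = 1 - Z/2 (u(Z) = Z*(-1/2) + 1 = -Z/2 + 1 = 1 - Z/2)
G(V) = (1 + V/2)*(-1 + V) (G(V) = (V - 1)*(V + (1 - V/2)) = (-1 + V)*(1 + V/2) = (1 + V/2)*(-1 + V))
(12*G(t))*(-39) = (12*(-1 + (1/2)*16 + (1/2)*16**2))*(-39) = (12*(-1 + 8 + (1/2)*256))*(-39) = (12*(-1 + 8 + 128))*(-39) = (12*135)*(-39) = 1620*(-39) = -63180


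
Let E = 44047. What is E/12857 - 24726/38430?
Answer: 229137338/82349085 ≈ 2.7825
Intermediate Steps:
E/12857 - 24726/38430 = 44047/12857 - 24726/38430 = 44047*(1/12857) - 24726*1/38430 = 44047/12857 - 4121/6405 = 229137338/82349085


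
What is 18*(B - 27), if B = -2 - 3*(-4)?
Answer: -306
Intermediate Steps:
B = 10 (B = -2 + 12 = 10)
18*(B - 27) = 18*(10 - 27) = 18*(-17) = -306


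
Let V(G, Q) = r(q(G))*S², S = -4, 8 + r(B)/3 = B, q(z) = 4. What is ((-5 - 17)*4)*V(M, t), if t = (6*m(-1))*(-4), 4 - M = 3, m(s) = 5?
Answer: 16896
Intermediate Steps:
r(B) = -24 + 3*B
M = 1 (M = 4 - 1*3 = 4 - 3 = 1)
t = -120 (t = (6*5)*(-4) = 30*(-4) = -120)
V(G, Q) = -192 (V(G, Q) = (-24 + 3*4)*(-4)² = (-24 + 12)*16 = -12*16 = -192)
((-5 - 17)*4)*V(M, t) = ((-5 - 17)*4)*(-192) = -22*4*(-192) = -88*(-192) = 16896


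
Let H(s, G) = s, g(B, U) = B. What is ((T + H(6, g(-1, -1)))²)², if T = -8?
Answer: 16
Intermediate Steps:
((T + H(6, g(-1, -1)))²)² = ((-8 + 6)²)² = ((-2)²)² = 4² = 16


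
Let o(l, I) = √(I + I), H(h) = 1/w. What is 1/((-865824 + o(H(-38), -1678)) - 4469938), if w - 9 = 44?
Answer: -2667881/14235178062000 - I*√839/14235178062000 ≈ -1.8741e-7 - 2.0348e-12*I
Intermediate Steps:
w = 53 (w = 9 + 44 = 53)
H(h) = 1/53
o(l, I) = √2*√I (o(l, I) = √(2*I) = √2*√I)
1/((-865824 + o(H(-38), -1678)) - 4469938) = 1/((-865824 + √2*√(-1678)) - 4469938) = 1/((-865824 + √2*(I*√1678)) - 4469938) = 1/((-865824 + 2*I*√839) - 4469938) = 1/(-5335762 + 2*I*√839)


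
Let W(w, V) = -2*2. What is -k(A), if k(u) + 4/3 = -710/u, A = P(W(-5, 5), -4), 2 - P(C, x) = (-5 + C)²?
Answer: -1814/237 ≈ -7.6540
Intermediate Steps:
W(w, V) = -4
P(C, x) = 2 - (-5 + C)²
A = -79 (A = 2 - (-5 - 4)² = 2 - 1*(-9)² = 2 - 1*81 = 2 - 81 = -79)
k(u) = -4/3 - 710/u
-k(A) = -(-4/3 - 710/(-79)) = -(-4/3 - 710*(-1/79)) = -(-4/3 + 710/79) = -1*1814/237 = -1814/237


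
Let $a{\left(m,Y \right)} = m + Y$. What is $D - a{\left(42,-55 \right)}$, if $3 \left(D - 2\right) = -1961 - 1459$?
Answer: $-1125$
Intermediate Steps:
$D = -1138$ ($D = 2 + \frac{-1961 - 1459}{3} = 2 + \frac{1}{3} \left(-3420\right) = 2 - 1140 = -1138$)
$a{\left(m,Y \right)} = Y + m$
$D - a{\left(42,-55 \right)} = -1138 - \left(-55 + 42\right) = -1138 - -13 = -1138 + 13 = -1125$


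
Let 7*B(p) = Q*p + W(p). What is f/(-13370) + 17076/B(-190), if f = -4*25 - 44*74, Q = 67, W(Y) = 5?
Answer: -155543774/17013325 ≈ -9.1425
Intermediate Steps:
f = -3356 (f = -100 - 3256 = -3356)
B(p) = 5/7 + 67*p/7 (B(p) = (67*p + 5)/7 = (5 + 67*p)/7 = 5/7 + 67*p/7)
f/(-13370) + 17076/B(-190) = -3356/(-13370) + 17076/(5/7 + (67/7)*(-190)) = -3356*(-1/13370) + 17076/(5/7 - 12730/7) = 1678/6685 + 17076/(-12725/7) = 1678/6685 + 17076*(-7/12725) = 1678/6685 - 119532/12725 = -155543774/17013325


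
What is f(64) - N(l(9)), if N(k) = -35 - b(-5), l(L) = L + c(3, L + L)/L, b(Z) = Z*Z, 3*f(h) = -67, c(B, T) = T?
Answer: 113/3 ≈ 37.667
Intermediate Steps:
f(h) = -67/3 (f(h) = (⅓)*(-67) = -67/3)
b(Z) = Z²
l(L) = 2 + L (l(L) = L + (L + L)/L = L + (2*L)/L = L + 2 = 2 + L)
N(k) = -60 (N(k) = -35 - 1*(-5)² = -35 - 1*25 = -35 - 25 = -60)
f(64) - N(l(9)) = -67/3 - 1*(-60) = -67/3 + 60 = 113/3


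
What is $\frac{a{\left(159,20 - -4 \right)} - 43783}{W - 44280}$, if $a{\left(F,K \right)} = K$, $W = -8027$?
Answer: $\frac{43759}{52307} \approx 0.83658$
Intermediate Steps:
$\frac{a{\left(159,20 - -4 \right)} - 43783}{W - 44280} = \frac{\left(20 - -4\right) - 43783}{-8027 - 44280} = \frac{\left(20 + 4\right) - 43783}{-52307} = \left(24 - 43783\right) \left(- \frac{1}{52307}\right) = \left(-43759\right) \left(- \frac{1}{52307}\right) = \frac{43759}{52307}$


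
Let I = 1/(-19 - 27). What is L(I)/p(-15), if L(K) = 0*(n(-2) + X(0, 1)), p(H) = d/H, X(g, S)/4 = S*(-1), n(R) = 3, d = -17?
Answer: 0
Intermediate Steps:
X(g, S) = -4*S (X(g, S) = 4*(S*(-1)) = 4*(-S) = -4*S)
p(H) = -17/H
I = -1/46 (I = 1/(-46) = -1/46 ≈ -0.021739)
L(K) = 0 (L(K) = 0*(3 - 4*1) = 0*(3 - 4) = 0*(-1) = 0)
L(I)/p(-15) = 0/((-17/(-15))) = 0/((-17*(-1/15))) = 0/(17/15) = 0*(15/17) = 0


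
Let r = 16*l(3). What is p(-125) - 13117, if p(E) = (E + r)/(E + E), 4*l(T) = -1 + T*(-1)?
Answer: -3279109/250 ≈ -13116.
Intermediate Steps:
l(T) = -¼ - T/4 (l(T) = (-1 + T*(-1))/4 = (-1 - T)/4 = -¼ - T/4)
r = -16 (r = 16*(-¼ - ¼*3) = 16*(-¼ - ¾) = 16*(-1) = -16)
p(E) = (-16 + E)/(2*E) (p(E) = (E - 16)/(E + E) = (-16 + E)/((2*E)) = (-16 + E)*(1/(2*E)) = (-16 + E)/(2*E))
p(-125) - 13117 = (½)*(-16 - 125)/(-125) - 13117 = (½)*(-1/125)*(-141) - 13117 = 141/250 - 13117 = -3279109/250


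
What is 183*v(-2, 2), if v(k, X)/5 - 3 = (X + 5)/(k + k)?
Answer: 4575/4 ≈ 1143.8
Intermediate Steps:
v(k, X) = 15 + 5*(5 + X)/(2*k) (v(k, X) = 15 + 5*((X + 5)/(k + k)) = 15 + 5*((5 + X)/((2*k))) = 15 + 5*((5 + X)*(1/(2*k))) = 15 + 5*((5 + X)/(2*k)) = 15 + 5*(5 + X)/(2*k))
183*v(-2, 2) = 183*((5/2)*(5 + 2 + 6*(-2))/(-2)) = 183*((5/2)*(-½)*(5 + 2 - 12)) = 183*((5/2)*(-½)*(-5)) = 183*(25/4) = 4575/4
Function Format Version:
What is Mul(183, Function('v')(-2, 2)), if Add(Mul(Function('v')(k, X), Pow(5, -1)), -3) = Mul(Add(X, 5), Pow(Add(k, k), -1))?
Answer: Rational(4575, 4) ≈ 1143.8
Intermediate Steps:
Function('v')(k, X) = Add(15, Mul(Rational(5, 2), Pow(k, -1), Add(5, X))) (Function('v')(k, X) = Add(15, Mul(5, Mul(Add(X, 5), Pow(Add(k, k), -1)))) = Add(15, Mul(5, Mul(Add(5, X), Pow(Mul(2, k), -1)))) = Add(15, Mul(5, Mul(Add(5, X), Mul(Rational(1, 2), Pow(k, -1))))) = Add(15, Mul(5, Mul(Rational(1, 2), Pow(k, -1), Add(5, X)))) = Add(15, Mul(Rational(5, 2), Pow(k, -1), Add(5, X))))
Mul(183, Function('v')(-2, 2)) = Mul(183, Mul(Rational(5, 2), Pow(-2, -1), Add(5, 2, Mul(6, -2)))) = Mul(183, Mul(Rational(5, 2), Rational(-1, 2), Add(5, 2, -12))) = Mul(183, Mul(Rational(5, 2), Rational(-1, 2), -5)) = Mul(183, Rational(25, 4)) = Rational(4575, 4)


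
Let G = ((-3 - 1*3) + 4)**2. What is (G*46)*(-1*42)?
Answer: -7728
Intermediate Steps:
G = 4 (G = ((-3 - 3) + 4)**2 = (-6 + 4)**2 = (-2)**2 = 4)
(G*46)*(-1*42) = (4*46)*(-1*42) = 184*(-42) = -7728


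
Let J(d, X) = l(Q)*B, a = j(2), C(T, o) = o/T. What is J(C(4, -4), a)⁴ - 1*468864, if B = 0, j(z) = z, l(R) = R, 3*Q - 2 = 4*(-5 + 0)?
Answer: -468864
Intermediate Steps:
Q = -6 (Q = ⅔ + (4*(-5 + 0))/3 = ⅔ + (4*(-5))/3 = ⅔ + (⅓)*(-20) = ⅔ - 20/3 = -6)
a = 2
J(d, X) = 0 (J(d, X) = -6*0 = 0)
J(C(4, -4), a)⁴ - 1*468864 = 0⁴ - 1*468864 = 0 - 468864 = -468864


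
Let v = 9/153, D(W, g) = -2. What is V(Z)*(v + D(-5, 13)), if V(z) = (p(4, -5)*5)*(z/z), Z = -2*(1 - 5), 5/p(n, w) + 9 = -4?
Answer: 825/221 ≈ 3.7330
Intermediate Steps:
p(n, w) = -5/13 (p(n, w) = 5/(-9 - 4) = 5/(-13) = 5*(-1/13) = -5/13)
Z = 8 (Z = -2*(-4) = 8)
V(z) = -25/13 (V(z) = (-5/13*5)*(z/z) = -25/13*1 = -25/13)
v = 1/17 (v = 9*(1/153) = 1/17 ≈ 0.058824)
V(Z)*(v + D(-5, 13)) = -25*(1/17 - 2)/13 = -25/13*(-33/17) = 825/221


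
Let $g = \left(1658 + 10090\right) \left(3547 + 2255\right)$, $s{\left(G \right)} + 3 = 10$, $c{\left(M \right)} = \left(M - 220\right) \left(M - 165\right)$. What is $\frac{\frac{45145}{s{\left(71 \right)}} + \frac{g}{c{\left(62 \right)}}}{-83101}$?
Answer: $- \frac{605911501}{4733349859} \approx -0.12801$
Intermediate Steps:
$c{\left(M \right)} = \left(-220 + M\right) \left(-165 + M\right)$
$s{\left(G \right)} = 7$ ($s{\left(G \right)} = -3 + 10 = 7$)
$g = 68161896$ ($g = 11748 \cdot 5802 = 68161896$)
$\frac{\frac{45145}{s{\left(71 \right)}} + \frac{g}{c{\left(62 \right)}}}{-83101} = \frac{\frac{45145}{7} + \frac{68161896}{36300 + 62^{2} - 23870}}{-83101} = \left(45145 \cdot \frac{1}{7} + \frac{68161896}{36300 + 3844 - 23870}\right) \left(- \frac{1}{83101}\right) = \left(\frac{45145}{7} + \frac{68161896}{16274}\right) \left(- \frac{1}{83101}\right) = \left(\frac{45145}{7} + 68161896 \cdot \frac{1}{16274}\right) \left(- \frac{1}{83101}\right) = \left(\frac{45145}{7} + \frac{34080948}{8137}\right) \left(- \frac{1}{83101}\right) = \frac{605911501}{56959} \left(- \frac{1}{83101}\right) = - \frac{605911501}{4733349859}$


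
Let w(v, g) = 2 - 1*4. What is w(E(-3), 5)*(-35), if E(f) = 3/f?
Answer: 70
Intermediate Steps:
w(v, g) = -2 (w(v, g) = 2 - 4 = -2)
w(E(-3), 5)*(-35) = -2*(-35) = 70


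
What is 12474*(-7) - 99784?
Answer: -187102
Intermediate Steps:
12474*(-7) - 99784 = -87318 - 99784 = -187102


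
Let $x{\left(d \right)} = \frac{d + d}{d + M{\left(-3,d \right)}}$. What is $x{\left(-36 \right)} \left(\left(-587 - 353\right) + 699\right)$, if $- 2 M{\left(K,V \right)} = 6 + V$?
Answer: $- \frac{5784}{7} \approx -826.29$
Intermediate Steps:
$M{\left(K,V \right)} = -3 - \frac{V}{2}$ ($M{\left(K,V \right)} = - \frac{6 + V}{2} = -3 - \frac{V}{2}$)
$x{\left(d \right)} = \frac{2 d}{-3 + \frac{d}{2}}$ ($x{\left(d \right)} = \frac{d + d}{d - \left(3 + \frac{d}{2}\right)} = \frac{2 d}{-3 + \frac{d}{2}}$)
$x{\left(-36 \right)} \left(\left(-587 - 353\right) + 699\right) = 4 \left(-36\right) \frac{1}{-6 - 36} \left(\left(-587 - 353\right) + 699\right) = 4 \left(-36\right) \frac{1}{-42} \left(\left(-587 - 353\right) + 699\right) = 4 \left(-36\right) \left(- \frac{1}{42}\right) \left(-940 + 699\right) = \frac{24}{7} \left(-241\right) = - \frac{5784}{7}$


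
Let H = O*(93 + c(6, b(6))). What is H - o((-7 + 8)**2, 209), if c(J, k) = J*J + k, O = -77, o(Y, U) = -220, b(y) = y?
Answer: -10175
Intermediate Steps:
c(J, k) = k + J**2 (c(J, k) = J**2 + k = k + J**2)
H = -10395 (H = -77*(93 + (6 + 6**2)) = -77*(93 + (6 + 36)) = -77*(93 + 42) = -77*135 = -10395)
H - o((-7 + 8)**2, 209) = -10395 - 1*(-220) = -10395 + 220 = -10175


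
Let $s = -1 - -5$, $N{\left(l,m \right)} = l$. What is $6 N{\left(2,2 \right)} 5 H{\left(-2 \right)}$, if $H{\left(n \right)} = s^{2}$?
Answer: $960$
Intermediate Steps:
$s = 4$ ($s = -1 + 5 = 4$)
$H{\left(n \right)} = 16$ ($H{\left(n \right)} = 4^{2} = 16$)
$6 N{\left(2,2 \right)} 5 H{\left(-2 \right)} = 6 \cdot 2 \cdot 5 \cdot 16 = 12 \cdot 5 \cdot 16 = 60 \cdot 16 = 960$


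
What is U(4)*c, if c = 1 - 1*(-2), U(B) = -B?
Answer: -12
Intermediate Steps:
c = 3 (c = 1 + 2 = 3)
U(4)*c = -1*4*3 = -4*3 = -12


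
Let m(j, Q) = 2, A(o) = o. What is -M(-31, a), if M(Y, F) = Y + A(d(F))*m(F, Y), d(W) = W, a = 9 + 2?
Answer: 9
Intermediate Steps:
a = 11
M(Y, F) = Y + 2*F (M(Y, F) = Y + F*2 = Y + 2*F)
-M(-31, a) = -(-31 + 2*11) = -(-31 + 22) = -1*(-9) = 9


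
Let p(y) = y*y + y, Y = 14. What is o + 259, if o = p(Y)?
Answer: 469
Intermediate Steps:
p(y) = y + y² (p(y) = y² + y = y + y²)
o = 210 (o = 14*(1 + 14) = 14*15 = 210)
o + 259 = 210 + 259 = 469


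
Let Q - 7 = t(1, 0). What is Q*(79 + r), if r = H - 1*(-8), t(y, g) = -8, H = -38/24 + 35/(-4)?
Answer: -230/3 ≈ -76.667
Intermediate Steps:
H = -31/3 (H = -38*1/24 + 35*(-¼) = -19/12 - 35/4 = -31/3 ≈ -10.333)
r = -7/3 (r = -31/3 - 1*(-8) = -31/3 + 8 = -7/3 ≈ -2.3333)
Q = -1 (Q = 7 - 8 = -1)
Q*(79 + r) = -(79 - 7/3) = -1*230/3 = -230/3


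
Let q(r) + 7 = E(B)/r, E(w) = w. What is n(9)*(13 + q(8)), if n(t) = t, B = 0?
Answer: 54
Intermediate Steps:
q(r) = -7 (q(r) = -7 + 0/r = -7 + 0 = -7)
n(9)*(13 + q(8)) = 9*(13 - 7) = 9*6 = 54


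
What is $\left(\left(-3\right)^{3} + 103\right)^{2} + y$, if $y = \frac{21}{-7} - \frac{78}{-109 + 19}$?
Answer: $\frac{86608}{15} \approx 5773.9$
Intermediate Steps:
$y = - \frac{32}{15}$ ($y = 21 \left(- \frac{1}{7}\right) - \frac{78}{-90} = -3 - - \frac{13}{15} = -3 + \frac{13}{15} = - \frac{32}{15} \approx -2.1333$)
$\left(\left(-3\right)^{3} + 103\right)^{2} + y = \left(\left(-3\right)^{3} + 103\right)^{2} - \frac{32}{15} = \left(-27 + 103\right)^{2} - \frac{32}{15} = 76^{2} - \frac{32}{15} = 5776 - \frac{32}{15} = \frac{86608}{15}$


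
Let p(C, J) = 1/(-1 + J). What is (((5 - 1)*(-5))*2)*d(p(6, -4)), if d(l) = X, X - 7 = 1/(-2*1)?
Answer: -260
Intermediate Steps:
X = 13/2 (X = 7 + 1/(-2*1) = 7 + 1/(-2) = 7 - 1/2 = 13/2 ≈ 6.5000)
d(l) = 13/2
(((5 - 1)*(-5))*2)*d(p(6, -4)) = (((5 - 1)*(-5))*2)*(13/2) = ((4*(-5))*2)*(13/2) = -20*2*(13/2) = -40*13/2 = -260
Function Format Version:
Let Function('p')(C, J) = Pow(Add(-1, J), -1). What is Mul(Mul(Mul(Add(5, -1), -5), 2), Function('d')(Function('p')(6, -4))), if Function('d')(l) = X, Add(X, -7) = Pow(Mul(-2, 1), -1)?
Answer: -260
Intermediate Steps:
X = Rational(13, 2) (X = Add(7, Pow(Mul(-2, 1), -1)) = Add(7, Pow(-2, -1)) = Add(7, Rational(-1, 2)) = Rational(13, 2) ≈ 6.5000)
Function('d')(l) = Rational(13, 2)
Mul(Mul(Mul(Add(5, -1), -5), 2), Function('d')(Function('p')(6, -4))) = Mul(Mul(Mul(Add(5, -1), -5), 2), Rational(13, 2)) = Mul(Mul(Mul(4, -5), 2), Rational(13, 2)) = Mul(Mul(-20, 2), Rational(13, 2)) = Mul(-40, Rational(13, 2)) = -260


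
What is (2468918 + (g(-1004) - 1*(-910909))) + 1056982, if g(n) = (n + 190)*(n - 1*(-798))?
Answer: 4604493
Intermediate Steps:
g(n) = (190 + n)*(798 + n) (g(n) = (190 + n)*(n + 798) = (190 + n)*(798 + n))
(2468918 + (g(-1004) - 1*(-910909))) + 1056982 = (2468918 + ((151620 + (-1004)² + 988*(-1004)) - 1*(-910909))) + 1056982 = (2468918 + ((151620 + 1008016 - 991952) + 910909)) + 1056982 = (2468918 + (167684 + 910909)) + 1056982 = (2468918 + 1078593) + 1056982 = 3547511 + 1056982 = 4604493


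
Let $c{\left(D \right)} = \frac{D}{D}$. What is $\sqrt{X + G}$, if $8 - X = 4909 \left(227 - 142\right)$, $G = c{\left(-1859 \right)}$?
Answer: $2 i \sqrt{104314} \approx 645.95 i$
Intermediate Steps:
$c{\left(D \right)} = 1$
$G = 1$
$X = -417257$ ($X = 8 - 4909 \left(227 - 142\right) = 8 - 4909 \cdot 85 = 8 - 417265 = -417257$)
$\sqrt{X + G} = \sqrt{-417257 + 1} = \sqrt{-417256} = 2 i \sqrt{104314}$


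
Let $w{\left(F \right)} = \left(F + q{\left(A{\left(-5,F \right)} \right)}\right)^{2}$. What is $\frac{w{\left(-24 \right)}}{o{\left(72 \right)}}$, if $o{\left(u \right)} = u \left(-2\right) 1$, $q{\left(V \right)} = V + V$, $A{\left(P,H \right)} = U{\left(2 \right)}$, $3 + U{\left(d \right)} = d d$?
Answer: $- \frac{121}{36} \approx -3.3611$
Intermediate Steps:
$U{\left(d \right)} = -3 + d^{2}$ ($U{\left(d \right)} = -3 + d d = -3 + d^{2}$)
$A{\left(P,H \right)} = 1$ ($A{\left(P,H \right)} = -3 + 2^{2} = -3 + 4 = 1$)
$q{\left(V \right)} = 2 V$
$w{\left(F \right)} = \left(2 + F\right)^{2}$ ($w{\left(F \right)} = \left(F + 2 \cdot 1\right)^{2} = \left(F + 2\right)^{2} = \left(2 + F\right)^{2}$)
$o{\left(u \right)} = - 2 u$ ($o{\left(u \right)} = - 2 u 1 = - 2 u$)
$\frac{w{\left(-24 \right)}}{o{\left(72 \right)}} = \frac{\left(2 - 24\right)^{2}}{\left(-2\right) 72} = \frac{\left(-22\right)^{2}}{-144} = 484 \left(- \frac{1}{144}\right) = - \frac{121}{36}$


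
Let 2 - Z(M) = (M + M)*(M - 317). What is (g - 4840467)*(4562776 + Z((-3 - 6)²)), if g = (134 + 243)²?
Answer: -21617100121380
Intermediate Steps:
Z(M) = 2 - 2*M*(-317 + M) (Z(M) = 2 - (M + M)*(M - 317) = 2 - 2*M*(-317 + M))
g = 142129 (g = 377² = 142129)
(g - 4840467)*(4562776 + Z((-3 - 6)²)) = (142129 - 4840467)*(4562776 + (2 - 2*(-3 - 6)⁴ + 634*(-3 - 6)²)) = -4698338*(4562776 + (2 - 2*((-9)²)² + 634*(-9)²)) = -4698338*(4562776 + (2 - 2*81² + 634*81)) = -4698338*(4562776 + (2 - 2*6561 + 51354)) = -4698338*(4562776 + (2 - 13122 + 51354)) = -4698338*(4562776 + 38234) = -4698338*4601010 = -21617100121380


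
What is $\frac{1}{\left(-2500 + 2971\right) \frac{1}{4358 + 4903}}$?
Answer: $\frac{3087}{157} \approx 19.662$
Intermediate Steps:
$\frac{1}{\left(-2500 + 2971\right) \frac{1}{4358 + 4903}} = \frac{1}{471 \cdot \frac{1}{9261}} = \frac{1}{\frac{157}{3087}} = \frac{3087}{157}$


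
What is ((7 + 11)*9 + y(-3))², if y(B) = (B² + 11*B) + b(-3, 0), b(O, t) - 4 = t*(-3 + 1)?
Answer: 20164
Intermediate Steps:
b(O, t) = 4 - 2*t (b(O, t) = 4 + t*(-3 + 1) = 4 + t*(-2) = 4 - 2*t)
y(B) = 4 + B² + 11*B (y(B) = (B² + 11*B) + (4 - 2*0) = (B² + 11*B) + (4 + 0) = (B² + 11*B) + 4 = 4 + B² + 11*B)
((7 + 11)*9 + y(-3))² = ((7 + 11)*9 + (4 + (-3)² + 11*(-3)))² = (18*9 + (4 + 9 - 33))² = (162 - 20)² = 142² = 20164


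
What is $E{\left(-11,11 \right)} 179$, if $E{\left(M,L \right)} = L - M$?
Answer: $3938$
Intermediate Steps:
$E{\left(-11,11 \right)} 179 = \left(11 - -11\right) 179 = \left(11 + 11\right) 179 = 22 \cdot 179 = 3938$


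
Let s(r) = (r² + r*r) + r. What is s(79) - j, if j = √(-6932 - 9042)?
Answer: 12561 - 7*I*√326 ≈ 12561.0 - 126.39*I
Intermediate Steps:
j = 7*I*√326 (j = √(-15974) = 7*I*√326 ≈ 126.39*I)
s(r) = r + 2*r² (s(r) = (r² + r²) + r = 2*r² + r = r + 2*r²)
s(79) - j = 79*(1 + 2*79) - 7*I*√326 = 79*(1 + 158) - 7*I*√326 = 79*159 - 7*I*√326 = 12561 - 7*I*√326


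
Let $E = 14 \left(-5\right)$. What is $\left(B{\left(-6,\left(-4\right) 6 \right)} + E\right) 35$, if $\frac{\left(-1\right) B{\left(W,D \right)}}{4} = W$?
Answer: $-1610$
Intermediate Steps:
$B{\left(W,D \right)} = - 4 W$
$E = -70$
$\left(B{\left(-6,\left(-4\right) 6 \right)} + E\right) 35 = \left(\left(-4\right) \left(-6\right) - 70\right) 35 = \left(24 - 70\right) 35 = \left(-46\right) 35 = -1610$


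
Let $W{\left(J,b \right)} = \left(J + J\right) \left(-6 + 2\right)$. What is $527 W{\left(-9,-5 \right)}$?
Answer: $37944$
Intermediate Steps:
$W{\left(J,b \right)} = - 8 J$ ($W{\left(J,b \right)} = 2 J \left(-4\right) = - 8 J$)
$527 W{\left(-9,-5 \right)} = 527 \left(\left(-8\right) \left(-9\right)\right) = 527 \cdot 72 = 37944$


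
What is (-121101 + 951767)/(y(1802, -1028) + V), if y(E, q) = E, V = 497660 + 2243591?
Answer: 830666/2743053 ≈ 0.30283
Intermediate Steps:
V = 2741251
(-121101 + 951767)/(y(1802, -1028) + V) = (-121101 + 951767)/(1802 + 2741251) = 830666/2743053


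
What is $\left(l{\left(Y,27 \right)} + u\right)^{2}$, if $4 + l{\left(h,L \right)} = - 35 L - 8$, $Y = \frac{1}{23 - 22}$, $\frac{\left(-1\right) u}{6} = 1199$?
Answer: $66438801$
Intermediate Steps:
$u = -7194$ ($u = \left(-6\right) 1199 = -7194$)
$Y = 1$ ($Y = 1^{-1} = 1$)
$l{\left(h,L \right)} = -12 - 35 L$ ($l{\left(h,L \right)} = -4 - \left(8 + 35 L\right) = -12 - 35 L$)
$\left(l{\left(Y,27 \right)} + u\right)^{2} = \left(\left(-12 - 945\right) - 7194\right)^{2} = \left(-957 - 7194\right)^{2} = \left(-8151\right)^{2} = 66438801$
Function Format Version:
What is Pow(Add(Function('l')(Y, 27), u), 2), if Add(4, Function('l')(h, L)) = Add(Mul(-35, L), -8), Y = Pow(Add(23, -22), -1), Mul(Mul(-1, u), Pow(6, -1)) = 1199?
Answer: 66438801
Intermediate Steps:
u = -7194 (u = Mul(-6, 1199) = -7194)
Y = 1 (Y = Pow(1, -1) = 1)
Function('l')(h, L) = Add(-12, Mul(-35, L)) (Function('l')(h, L) = Add(-4, Add(Mul(-35, L), -8)) = Add(-4, Add(-8, Mul(-35, L))) = Add(-12, Mul(-35, L)))
Pow(Add(Function('l')(Y, 27), u), 2) = Pow(Add(Add(-12, Mul(-35, 27)), -7194), 2) = Pow(Add(Add(-12, -945), -7194), 2) = Pow(Add(-957, -7194), 2) = Pow(-8151, 2) = 66438801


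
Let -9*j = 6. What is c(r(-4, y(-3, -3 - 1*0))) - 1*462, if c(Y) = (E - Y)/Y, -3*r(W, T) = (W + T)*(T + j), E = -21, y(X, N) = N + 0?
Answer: -5066/11 ≈ -460.55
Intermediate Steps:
y(X, N) = N
j = -⅔ (j = -⅑*6 = -⅔ ≈ -0.66667)
r(W, T) = -(-⅔ + T)*(T + W)/3 (r(W, T) = -(W + T)*(T - ⅔)/3 = -(T + W)*(-⅔ + T)/3 = -(-⅔ + T)*(T + W)/3)
c(Y) = (-21 - Y)/Y
c(r(-4, y(-3, -3 - 1*0))) - 1*462 = (-21 - (-(-3 - 1*0)²/3 + 2*(-3 - 1*0)/9 + (2/9)*(-4) - ⅓*(-3 - 1*0)*(-4)))/(-(-3 - 1*0)²/3 + 2*(-3 - 1*0)/9 + (2/9)*(-4) - ⅓*(-3 - 1*0)*(-4)) - 1*462 = (-21 - (-(-3 + 0)²/3 + 2*(-3 + 0)/9 - 8/9 - ⅓*(-3 + 0)*(-4)))/(-(-3 + 0)²/3 + 2*(-3 + 0)/9 - 8/9 - ⅓*(-3 + 0)*(-4)) - 462 = (-21 - (-⅓*(-3)² + (2/9)*(-3) - 8/9 - ⅓*(-3)*(-4)))/(-⅓*(-3)² + (2/9)*(-3) - 8/9 - ⅓*(-3)*(-4)) - 462 = (-21 - (-⅓*9 - ⅔ - 8/9 - 4))/(-⅓*9 - ⅔ - 8/9 - 4) - 462 = (-21 - (-3 - ⅔ - 8/9 - 4))/(-3 - ⅔ - 8/9 - 4) - 462 = (-21 - 1*(-77/9))/(-77/9) - 462 = -9*(-21 + 77/9)/77 - 462 = -9/77*(-112/9) - 462 = 16/11 - 462 = -5066/11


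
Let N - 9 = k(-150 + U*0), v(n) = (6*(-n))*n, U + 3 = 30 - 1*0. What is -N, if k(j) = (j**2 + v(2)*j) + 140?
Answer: -26249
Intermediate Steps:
U = 27 (U = -3 + (30 - 1*0) = -3 + (30 + 0) = -3 + 30 = 27)
v(n) = -6*n**2 (v(n) = (-6*n)*n = -6*n**2)
k(j) = 140 + j**2 - 24*j (k(j) = (j**2 + (-6*2**2)*j) + 140 = (j**2 + (-6*4)*j) + 140 = (j**2 - 24*j) + 140 = 140 + j**2 - 24*j)
N = 26249 (N = 9 + (140 + (-150 + 27*0)**2 - 24*(-150 + 27*0)) = 9 + (140 + (-150 + 0)**2 - 24*(-150 + 0)) = 9 + (140 + (-150)**2 - 24*(-150)) = 9 + (140 + 22500 + 3600) = 9 + 26240 = 26249)
-N = -1*26249 = -26249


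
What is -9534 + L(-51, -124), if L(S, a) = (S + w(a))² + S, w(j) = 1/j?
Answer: -107373335/15376 ≈ -6983.2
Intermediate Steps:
L(S, a) = S + (S + 1/a)² (L(S, a) = (S + 1/a)² + S = S + (S + 1/a)²)
-9534 + L(-51, -124) = -9534 + (-51 + (1 - 51*(-124))²/(-124)²) = -9534 + (-51 + (1 + 6324)²/15376) = -9534 + (-51 + (1/15376)*6325²) = -9534 + (-51 + (1/15376)*40005625) = -9534 + (-51 + 40005625/15376) = -9534 + 39221449/15376 = -107373335/15376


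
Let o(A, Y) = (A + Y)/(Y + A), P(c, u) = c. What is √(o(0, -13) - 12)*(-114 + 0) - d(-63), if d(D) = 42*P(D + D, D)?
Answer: 5292 - 114*I*√11 ≈ 5292.0 - 378.1*I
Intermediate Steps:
o(A, Y) = 1 (o(A, Y) = (A + Y)/(A + Y) = 1)
d(D) = 84*D (d(D) = 42*(D + D) = 42*(2*D) = 84*D)
√(o(0, -13) - 12)*(-114 + 0) - d(-63) = √(1 - 12)*(-114 + 0) - 84*(-63) = √(-11)*(-114) - 1*(-5292) = (I*√11)*(-114) + 5292 = -114*I*√11 + 5292 = 5292 - 114*I*√11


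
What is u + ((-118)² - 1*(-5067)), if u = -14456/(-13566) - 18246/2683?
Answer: 345508832005/18198789 ≈ 18985.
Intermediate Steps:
u = -104369894/18198789 (u = -14456*(-1/13566) - 18246*1/2683 = 7228/6783 - 18246/2683 = -104369894/18198789 ≈ -5.7350)
u + ((-118)² - 1*(-5067)) = -104369894/18198789 + ((-118)² - 1*(-5067)) = -104369894/18198789 + (13924 + 5067) = -104369894/18198789 + 18991 = 345508832005/18198789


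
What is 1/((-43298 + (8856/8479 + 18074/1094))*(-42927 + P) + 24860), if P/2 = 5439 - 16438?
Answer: 4638013/13032849324394255 ≈ 3.5587e-10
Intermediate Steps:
P = -21998 (P = 2*(5439 - 16438) = 2*(-10999) = -21998)
1/((-43298 + (8856/8479 + 18074/1094))*(-42927 + P) + 24860) = 1/((-43298 + (8856/8479 + 18074/1094))*(-42927 - 21998) + 24860) = 1/((-43298 + (8856*(1/8479) + 18074*(1/1094)))*(-64925) + 24860) = 1/((-43298 + (8856/8479 + 9037/547))*(-64925) + 24860) = 1/((-43298 + 81468955/4638013)*(-64925) + 24860) = 1/(-200735217919/4638013*(-64925) + 24860) = 1/(13032734023391075/4638013 + 24860) = 1/(13032849324394255/4638013) = 4638013/13032849324394255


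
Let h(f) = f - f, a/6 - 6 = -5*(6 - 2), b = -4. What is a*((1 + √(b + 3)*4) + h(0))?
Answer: -84 - 336*I ≈ -84.0 - 336.0*I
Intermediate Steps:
a = -84 (a = 36 + 6*(-5*(6 - 2)) = 36 + 6*(-5*4) = 36 + 6*(-20) = 36 - 120 = -84)
h(f) = 0
a*((1 + √(b + 3)*4) + h(0)) = -84*((1 + √(-4 + 3)*4) + 0) = -84*((1 + √(-1)*4) + 0) = -84*((1 + I*4) + 0) = -84*((1 + 4*I) + 0) = -84*(1 + 4*I) = -84 - 336*I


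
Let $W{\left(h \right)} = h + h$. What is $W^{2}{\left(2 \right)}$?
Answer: $16$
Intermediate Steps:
$W{\left(h \right)} = 2 h$
$W^{2}{\left(2 \right)} = \left(2 \cdot 2\right)^{2} = 4^{2} = 16$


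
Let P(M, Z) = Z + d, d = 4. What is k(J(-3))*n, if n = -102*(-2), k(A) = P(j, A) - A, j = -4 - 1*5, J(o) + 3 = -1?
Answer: 816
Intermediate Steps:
J(o) = -4 (J(o) = -3 - 1 = -4)
j = -9 (j = -4 - 5 = -9)
P(M, Z) = 4 + Z (P(M, Z) = Z + 4 = 4 + Z)
k(A) = 4 (k(A) = (4 + A) - A = 4)
n = 204
k(J(-3))*n = 4*204 = 816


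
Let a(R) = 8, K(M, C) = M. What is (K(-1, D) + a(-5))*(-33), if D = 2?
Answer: -231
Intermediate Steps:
(K(-1, D) + a(-5))*(-33) = (-1 + 8)*(-33) = 7*(-33) = -231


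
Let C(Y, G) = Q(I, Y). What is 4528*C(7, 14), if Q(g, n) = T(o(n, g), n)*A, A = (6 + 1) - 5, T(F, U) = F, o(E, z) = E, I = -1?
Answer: 63392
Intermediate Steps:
A = 2 (A = 7 - 5 = 2)
Q(g, n) = 2*n (Q(g, n) = n*2 = 2*n)
C(Y, G) = 2*Y
4528*C(7, 14) = 4528*(2*7) = 4528*14 = 63392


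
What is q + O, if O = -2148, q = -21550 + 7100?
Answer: -16598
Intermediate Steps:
q = -14450
q + O = -14450 - 2148 = -16598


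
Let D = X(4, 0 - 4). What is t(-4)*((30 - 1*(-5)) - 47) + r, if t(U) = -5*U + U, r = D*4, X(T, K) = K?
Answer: -208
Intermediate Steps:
D = -4 (D = 0 - 4 = -4)
r = -16 (r = -4*4 = -16)
t(U) = -4*U
t(-4)*((30 - 1*(-5)) - 47) + r = (-4*(-4))*((30 - 1*(-5)) - 47) - 16 = 16*((30 + 5) - 47) - 16 = 16*(35 - 47) - 16 = 16*(-12) - 16 = -192 - 16 = -208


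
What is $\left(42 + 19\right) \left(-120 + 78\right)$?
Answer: $-2562$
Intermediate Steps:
$\left(42 + 19\right) \left(-120 + 78\right) = 61 \left(-42\right) = -2562$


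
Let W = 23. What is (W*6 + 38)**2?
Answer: 30976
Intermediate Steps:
(W*6 + 38)**2 = (23*6 + 38)**2 = (138 + 38)**2 = 176**2 = 30976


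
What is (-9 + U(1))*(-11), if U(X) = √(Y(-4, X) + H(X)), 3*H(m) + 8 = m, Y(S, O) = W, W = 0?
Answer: 99 - 11*I*√21/3 ≈ 99.0 - 16.803*I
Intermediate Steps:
Y(S, O) = 0
H(m) = -8/3 + m/3
U(X) = √(-8/3 + X/3) (U(X) = √(0 + (-8/3 + X/3)) = √(-8/3 + X/3))
(-9 + U(1))*(-11) = (-9 + √(-24 + 3*1)/3)*(-11) = (-9 + √(-24 + 3)/3)*(-11) = (-9 + √(-21)/3)*(-11) = (-9 + (I*√21)/3)*(-11) = (-9 + I*√21/3)*(-11) = 99 - 11*I*√21/3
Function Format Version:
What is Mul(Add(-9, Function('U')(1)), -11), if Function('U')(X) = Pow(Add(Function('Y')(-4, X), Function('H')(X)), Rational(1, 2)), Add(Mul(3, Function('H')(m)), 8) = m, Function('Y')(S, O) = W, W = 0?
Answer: Add(99, Mul(Rational(-11, 3), I, Pow(21, Rational(1, 2)))) ≈ Add(99.000, Mul(-16.803, I))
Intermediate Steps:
Function('Y')(S, O) = 0
Function('H')(m) = Add(Rational(-8, 3), Mul(Rational(1, 3), m))
Function('U')(X) = Pow(Add(Rational(-8, 3), Mul(Rational(1, 3), X)), Rational(1, 2)) (Function('U')(X) = Pow(Add(0, Add(Rational(-8, 3), Mul(Rational(1, 3), X))), Rational(1, 2)) = Pow(Add(Rational(-8, 3), Mul(Rational(1, 3), X)), Rational(1, 2)))
Mul(Add(-9, Function('U')(1)), -11) = Mul(Add(-9, Mul(Rational(1, 3), Pow(Add(-24, Mul(3, 1)), Rational(1, 2)))), -11) = Mul(Add(-9, Mul(Rational(1, 3), Pow(Add(-24, 3), Rational(1, 2)))), -11) = Mul(Add(-9, Mul(Rational(1, 3), Pow(-21, Rational(1, 2)))), -11) = Mul(Add(-9, Mul(Rational(1, 3), Mul(I, Pow(21, Rational(1, 2))))), -11) = Mul(Add(-9, Mul(Rational(1, 3), I, Pow(21, Rational(1, 2)))), -11) = Add(99, Mul(Rational(-11, 3), I, Pow(21, Rational(1, 2))))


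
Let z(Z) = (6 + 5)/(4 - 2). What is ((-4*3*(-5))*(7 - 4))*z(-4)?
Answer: 990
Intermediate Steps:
z(Z) = 11/2
((-4*3*(-5))*(7 - 4))*z(-4) = ((-4*3*(-5))*(7 - 4))*(11/2) = (-12*(-5)*3)*(11/2) = (60*3)*(11/2) = 180*(11/2) = 990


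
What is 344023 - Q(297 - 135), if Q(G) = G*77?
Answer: 331549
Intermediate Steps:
Q(G) = 77*G
344023 - Q(297 - 135) = 344023 - 77*(297 - 135) = 344023 - 77*162 = 344023 - 1*12474 = 344023 - 12474 = 331549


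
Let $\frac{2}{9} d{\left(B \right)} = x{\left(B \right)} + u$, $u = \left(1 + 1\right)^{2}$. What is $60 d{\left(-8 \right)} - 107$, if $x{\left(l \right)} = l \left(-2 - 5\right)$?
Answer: $16093$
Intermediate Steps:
$x{\left(l \right)} = - 7 l$ ($x{\left(l \right)} = l \left(-7\right) = - 7 l$)
$u = 4$ ($u = 2^{2} = 4$)
$d{\left(B \right)} = 18 - \frac{63 B}{2}$ ($d{\left(B \right)} = \frac{9 \left(- 7 B + 4\right)}{2} = \frac{9 \left(4 - 7 B\right)}{2} = 18 - \frac{63 B}{2}$)
$60 d{\left(-8 \right)} - 107 = 60 \left(18 - -252\right) - 107 = 60 \left(18 + 252\right) - 107 = 60 \cdot 270 - 107 = 16200 - 107 = 16093$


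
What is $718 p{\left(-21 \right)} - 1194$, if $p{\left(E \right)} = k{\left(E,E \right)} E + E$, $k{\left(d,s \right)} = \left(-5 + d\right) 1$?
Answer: $375756$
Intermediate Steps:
$k{\left(d,s \right)} = -5 + d$
$p{\left(E \right)} = E + E \left(-5 + E\right)$ ($p{\left(E \right)} = \left(-5 + E\right) E + E = E \left(-5 + E\right) + E = E + E \left(-5 + E\right)$)
$718 p{\left(-21 \right)} - 1194 = 718 \left(- 21 \left(-4 - 21\right)\right) - 1194 = 718 \left(\left(-21\right) \left(-25\right)\right) - 1194 = 718 \cdot 525 - 1194 = 376950 - 1194 = 375756$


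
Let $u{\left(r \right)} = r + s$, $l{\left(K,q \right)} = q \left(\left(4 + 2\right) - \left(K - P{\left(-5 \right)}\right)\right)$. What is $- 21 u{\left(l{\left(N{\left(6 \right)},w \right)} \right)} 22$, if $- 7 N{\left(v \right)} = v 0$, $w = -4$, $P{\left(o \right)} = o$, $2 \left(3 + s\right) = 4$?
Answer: $2310$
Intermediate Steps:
$s = -1$ ($s = -3 + \frac{1}{2} \cdot 4 = -3 + 2 = -1$)
$N{\left(v \right)} = 0$ ($N{\left(v \right)} = - \frac{v 0}{7} = \left(- \frac{1}{7}\right) 0 = 0$)
$l{\left(K,q \right)} = q \left(1 - K\right)$ ($l{\left(K,q \right)} = q \left(\left(4 + 2\right) - \left(5 + K\right)\right) = q \left(6 - \left(5 + K\right)\right) = q \left(1 - K\right)$)
$u{\left(r \right)} = -1 + r$ ($u{\left(r \right)} = r - 1 = -1 + r$)
$- 21 u{\left(l{\left(N{\left(6 \right)},w \right)} \right)} 22 = - 21 \left(-1 - 4 \left(1 - 0\right)\right) 22 = - 21 \left(-1 - 4 \left(1 + 0\right)\right) 22 = - 21 \left(-1 - 4\right) 22 = \left(-21\right) \left(-5\right) 22 = 105 \cdot 22 = 2310$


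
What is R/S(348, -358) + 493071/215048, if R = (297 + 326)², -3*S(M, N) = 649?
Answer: -250079092497/139566152 ≈ -1791.8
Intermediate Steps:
S(M, N) = -649/3 (S(M, N) = -⅓*649 = -649/3)
R = 388129 (R = 623² = 388129)
R/S(348, -358) + 493071/215048 = 388129/(-649/3) + 493071/215048 = 388129*(-3/649) + 493071*(1/215048) = -1164387/649 + 493071/215048 = -250079092497/139566152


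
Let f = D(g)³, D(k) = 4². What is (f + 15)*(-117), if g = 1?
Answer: -480987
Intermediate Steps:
D(k) = 16
f = 4096 (f = 16³ = 4096)
(f + 15)*(-117) = (4096 + 15)*(-117) = 4111*(-117) = -480987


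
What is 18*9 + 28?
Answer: 190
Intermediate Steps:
18*9 + 28 = 162 + 28 = 190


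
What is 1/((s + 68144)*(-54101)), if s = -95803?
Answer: 1/1496379559 ≈ 6.6828e-10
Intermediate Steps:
1/((s + 68144)*(-54101)) = 1/((-95803 + 68144)*(-54101)) = -1/54101/(-27659) = -1/27659*(-1/54101) = 1/1496379559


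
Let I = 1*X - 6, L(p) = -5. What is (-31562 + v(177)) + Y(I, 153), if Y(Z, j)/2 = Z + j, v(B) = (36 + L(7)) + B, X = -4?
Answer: -31068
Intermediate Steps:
I = -10 (I = 1*(-4) - 6 = -4 - 6 = -10)
v(B) = 31 + B (v(B) = (36 - 5) + B = 31 + B)
Y(Z, j) = 2*Z + 2*j (Y(Z, j) = 2*(Z + j) = 2*Z + 2*j)
(-31562 + v(177)) + Y(I, 153) = (-31562 + (31 + 177)) + (2*(-10) + 2*153) = (-31562 + 208) + (-20 + 306) = -31354 + 286 = -31068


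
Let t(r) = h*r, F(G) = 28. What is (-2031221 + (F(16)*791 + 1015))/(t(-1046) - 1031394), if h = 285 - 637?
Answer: 1004029/331601 ≈ 3.0278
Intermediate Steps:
h = -352
t(r) = -352*r
(-2031221 + (F(16)*791 + 1015))/(t(-1046) - 1031394) = (-2031221 + (28*791 + 1015))/(-352*(-1046) - 1031394) = (-2031221 + (22148 + 1015))/(368192 - 1031394) = (-2031221 + 23163)/(-663202) = -2008058*(-1/663202) = 1004029/331601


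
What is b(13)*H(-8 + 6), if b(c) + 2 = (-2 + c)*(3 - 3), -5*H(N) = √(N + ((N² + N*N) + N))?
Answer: ⅘ ≈ 0.80000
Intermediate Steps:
H(N) = -√(2*N + 2*N²)/5 (H(N) = -√(N + ((N² + N*N) + N))/5 = -√(N + ((N² + N²) + N))/5 = -√(N + (2*N² + N))/5 = -√(N + (N + 2*N²))/5 = -√(2*N + 2*N²)/5)
b(c) = -2 (b(c) = -2 + (-2 + c)*(3 - 3) = -2 + (-2 + c)*0 = -2 + 0 = -2)
b(13)*H(-8 + 6) = -(-2)*√2*√((-8 + 6)*(1 + (-8 + 6)))/5 = -(-2)*√2*√(-2*(1 - 2))/5 = -(-2)*√2*√(-2*(-1))/5 = -(-2)*√2*√2/5 = -2*(-⅖) = ⅘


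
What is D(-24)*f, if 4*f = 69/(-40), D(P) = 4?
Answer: -69/40 ≈ -1.7250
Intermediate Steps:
f = -69/160 (f = (69/(-40))/4 = (69*(-1/40))/4 = (1/4)*(-69/40) = -69/160 ≈ -0.43125)
D(-24)*f = 4*(-69/160) = -69/40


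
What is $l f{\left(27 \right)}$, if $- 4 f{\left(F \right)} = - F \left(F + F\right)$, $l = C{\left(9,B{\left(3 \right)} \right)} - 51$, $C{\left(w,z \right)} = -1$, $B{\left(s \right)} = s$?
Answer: $-18954$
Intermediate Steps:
$l = -52$ ($l = -1 - 51 = -52$)
$f{\left(F \right)} = \frac{F^{2}}{2}$ ($f{\left(F \right)} = - \frac{- F \left(F + F\right)}{4} = - \frac{- F 2 F}{4} = - \frac{\left(-2\right) F^{2}}{4} = \frac{F^{2}}{2}$)
$l f{\left(27 \right)} = - 52 \frac{27^{2}}{2} = - 52 \cdot \frac{1}{2} \cdot 729 = \left(-52\right) \frac{729}{2} = -18954$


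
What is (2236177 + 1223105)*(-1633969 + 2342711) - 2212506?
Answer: 2451736230738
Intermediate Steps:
(2236177 + 1223105)*(-1633969 + 2342711) - 2212506 = 3459282*708742 - 2212506 = 2451738443244 - 2212506 = 2451736230738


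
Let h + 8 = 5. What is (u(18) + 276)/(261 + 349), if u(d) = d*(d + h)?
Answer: 273/305 ≈ 0.89508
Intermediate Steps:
h = -3 (h = -8 + 5 = -3)
u(d) = d*(-3 + d) (u(d) = d*(d - 3) = d*(-3 + d))
(u(18) + 276)/(261 + 349) = (18*(-3 + 18) + 276)/(261 + 349) = (18*15 + 276)/610 = (270 + 276)*(1/610) = 546*(1/610) = 273/305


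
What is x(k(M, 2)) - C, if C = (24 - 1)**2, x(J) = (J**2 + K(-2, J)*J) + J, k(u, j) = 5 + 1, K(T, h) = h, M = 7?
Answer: -451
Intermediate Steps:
k(u, j) = 6
x(J) = J + 2*J**2 (x(J) = (J**2 + J*J) + J = (J**2 + J**2) + J = 2*J**2 + J = J + 2*J**2)
C = 529 (C = 23**2 = 529)
x(k(M, 2)) - C = 6*(1 + 2*6) - 1*529 = 6*(1 + 12) - 529 = 6*13 - 529 = 78 - 529 = -451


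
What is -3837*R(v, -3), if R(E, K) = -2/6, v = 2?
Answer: 1279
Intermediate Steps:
R(E, K) = -⅓ (R(E, K) = -2*⅙ = -⅓)
-3837*R(v, -3) = -3837*(-⅓) = 1279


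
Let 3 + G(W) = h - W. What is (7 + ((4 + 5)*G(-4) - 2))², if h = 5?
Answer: 3481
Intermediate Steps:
G(W) = 2 - W (G(W) = -3 + (5 - W) = 2 - W)
(7 + ((4 + 5)*G(-4) - 2))² = (7 + ((4 + 5)*(2 - 1*(-4)) - 2))² = (7 + (9*(2 + 4) - 2))² = (7 + (9*6 - 2))² = (7 + (54 - 2))² = (7 + 52)² = 59² = 3481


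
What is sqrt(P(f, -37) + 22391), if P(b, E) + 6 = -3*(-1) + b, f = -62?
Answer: 61*sqrt(6) ≈ 149.42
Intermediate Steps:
P(b, E) = -3 + b (P(b, E) = -6 + (-3*(-1) + b) = -6 + (3 + b) = -3 + b)
sqrt(P(f, -37) + 22391) = sqrt((-3 - 62) + 22391) = sqrt(-65 + 22391) = sqrt(22326) = 61*sqrt(6)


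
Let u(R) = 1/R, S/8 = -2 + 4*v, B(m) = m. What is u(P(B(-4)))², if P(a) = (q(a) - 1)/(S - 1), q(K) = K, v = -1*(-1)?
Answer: 9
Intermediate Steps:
v = 1
S = 16 (S = 8*(-2 + 4*1) = 8*(-2 + 4) = 8*2 = 16)
P(a) = -1/15 + a/15 (P(a) = (a - 1)/(16 - 1) = (-1 + a)/15 = (-1 + a)*(1/15) = -1/15 + a/15)
u(R) = 1/R
u(P(B(-4)))² = (1/(-1/15 + (1/15)*(-4)))² = (1/(-1/15 - 4/15))² = (1/(-⅓))² = (-3)² = 9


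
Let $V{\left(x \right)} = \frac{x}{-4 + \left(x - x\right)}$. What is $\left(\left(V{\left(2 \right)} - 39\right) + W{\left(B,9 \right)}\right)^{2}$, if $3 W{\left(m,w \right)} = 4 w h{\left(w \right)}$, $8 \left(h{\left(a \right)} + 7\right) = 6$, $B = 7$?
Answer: $\frac{52441}{4} \approx 13110.0$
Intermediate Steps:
$h{\left(a \right)} = - \frac{25}{4}$ ($h{\left(a \right)} = -7 + \frac{1}{8} \cdot 6 = -7 + \frac{3}{4} = - \frac{25}{4}$)
$W{\left(m,w \right)} = - \frac{25 w}{3}$ ($W{\left(m,w \right)} = \frac{4 w \left(- \frac{25}{4}\right)}{3} = \frac{\left(-25\right) w}{3} = - \frac{25 w}{3}$)
$V{\left(x \right)} = - \frac{x}{4}$ ($V{\left(x \right)} = \frac{x}{-4 + 0} = \frac{x}{-4} = x \left(- \frac{1}{4}\right) = - \frac{x}{4}$)
$\left(\left(V{\left(2 \right)} - 39\right) + W{\left(B,9 \right)}\right)^{2} = \left(\left(\left(- \frac{1}{4}\right) 2 - 39\right) - 75\right)^{2} = \left(\left(- \frac{1}{2} - 39\right) - 75\right)^{2} = \left(- \frac{79}{2} - 75\right)^{2} = \left(- \frac{229}{2}\right)^{2} = \frac{52441}{4}$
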